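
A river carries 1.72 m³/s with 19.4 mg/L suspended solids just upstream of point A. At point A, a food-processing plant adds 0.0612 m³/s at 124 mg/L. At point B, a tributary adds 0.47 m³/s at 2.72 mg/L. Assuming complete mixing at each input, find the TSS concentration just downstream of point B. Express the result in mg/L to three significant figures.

After input A: C = (1.72·19.4 + 0.0612·124) / 1.781 = 22.99 mg/L.
After input B: C = (1.781·22.99 + 0.47·2.72) / 2.251 = 18.76 mg/L.

18.8 mg/L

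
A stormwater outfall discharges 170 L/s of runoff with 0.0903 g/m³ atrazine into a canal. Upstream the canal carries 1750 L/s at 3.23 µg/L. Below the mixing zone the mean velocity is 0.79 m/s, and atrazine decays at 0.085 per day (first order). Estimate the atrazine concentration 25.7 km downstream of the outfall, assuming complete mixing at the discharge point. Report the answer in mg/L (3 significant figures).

170 L/s = 0.17 m³/s.
1750 L/s = 1.75 m³/s.
3.23 µg/L = 0.00323 mg/L.
After complete mixing, C₀ = (0.17·0.0903 + 1.75·0.00323) / 1.92 = 0.01094 mg/L.
Travel time t = 2.57e+04 m / 0.79 m/s = 3.253e+04 s = 0.3765 d.
C = 0.01094·exp(−0.085·0.3765) = 0.01094·0.9685 = 0.01059 mg/L.

0.0106 mg/L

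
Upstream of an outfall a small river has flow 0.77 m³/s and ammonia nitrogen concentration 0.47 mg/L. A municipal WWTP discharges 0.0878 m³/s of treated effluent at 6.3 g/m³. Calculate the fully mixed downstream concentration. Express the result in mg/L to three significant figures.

Flow-weighted mixing gives C = (0.0878·6.3 + 0.77·0.47) / (0.0878 + 0.77) = 0.915/0.8578 = 1.067 mg/L.

1.07 mg/L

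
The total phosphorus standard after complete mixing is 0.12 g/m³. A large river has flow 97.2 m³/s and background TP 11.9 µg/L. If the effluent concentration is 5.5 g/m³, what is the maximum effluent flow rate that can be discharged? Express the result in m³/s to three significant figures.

11.9 µg/L = 0.0119 mg/L.
Mass balance at complete mixing: C_std·(Q_w + Q_r) = Q_w·C_e + Q_r·C_b.
Rearranging, Q_w = Q_r·(C_std − C_b)/(C_e − C_std) = 97.2·(0.12 − 0.0119) / (5.5 − 0.12) = 1.953 m³/s.

1.95 m³/s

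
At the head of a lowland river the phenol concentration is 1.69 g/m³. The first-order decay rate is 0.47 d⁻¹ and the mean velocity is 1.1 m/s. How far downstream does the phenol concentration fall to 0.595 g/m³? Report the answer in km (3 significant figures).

From C = C₀·e^(−kt), t = ln(C₀/C)/k = ln(1.69/0.595)/0.47 = 1.044/0.47 = 2.221 d.
Distance = v·t = 1.1 m/s × 1.919e+05 s = 2.111e+05 m = 211.1 km.

211 km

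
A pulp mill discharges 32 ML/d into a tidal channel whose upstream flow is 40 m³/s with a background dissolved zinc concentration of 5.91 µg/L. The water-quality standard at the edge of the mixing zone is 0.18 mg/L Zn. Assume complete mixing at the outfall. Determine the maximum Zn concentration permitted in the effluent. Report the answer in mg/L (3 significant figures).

19.0 mg/L

32 ML/d = 0.3704 m³/s.
5.91 µg/L = 0.00591 mg/L.
Mass balance: 0.18·40.37 = 0.3704·Cₑ + 40·0.00591.
Cₑ = (7.267 − 0.2364) / 0.3704 = 18.98 mg/L.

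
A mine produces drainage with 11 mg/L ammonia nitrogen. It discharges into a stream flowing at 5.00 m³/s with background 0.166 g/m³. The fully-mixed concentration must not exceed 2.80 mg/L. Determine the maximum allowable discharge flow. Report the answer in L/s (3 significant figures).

Mass balance at complete mixing: C_std·(Q_w + Q_r) = Q_w·C_e + Q_r·C_b.
Rearranging, Q_w = Q_r·(C_std − C_b)/(C_e − C_std) = 5.00·(2.8 − 0.166) / (11 − 2.8) = 1.606 m³/s.
= 1606 L/s.

1610 L/s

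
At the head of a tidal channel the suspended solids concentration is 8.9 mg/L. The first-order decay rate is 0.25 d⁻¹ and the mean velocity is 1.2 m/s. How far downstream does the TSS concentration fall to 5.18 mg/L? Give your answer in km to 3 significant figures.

From C = C₀·e^(−kt), t = ln(C₀/C)/k = ln(8.9/5.18)/0.25 = 0.5412/0.25 = 2.165 d.
Distance = v·t = 1.2 m/s × 1.871e+05 s = 2.245e+05 m = 224.5 km.

224 km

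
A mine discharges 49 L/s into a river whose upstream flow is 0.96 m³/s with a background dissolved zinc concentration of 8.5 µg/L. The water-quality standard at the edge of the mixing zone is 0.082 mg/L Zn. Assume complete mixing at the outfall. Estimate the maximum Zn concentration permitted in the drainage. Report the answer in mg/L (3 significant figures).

49 L/s = 0.049 m³/s.
8.5 µg/L = 0.0085 mg/L.
Mass balance: 0.082·1.009 = 0.049·Cₑ + 0.96·0.0085.
Cₑ = (0.08274 − 0.00816) / 0.049 = 1.522 mg/L.

1.52 mg/L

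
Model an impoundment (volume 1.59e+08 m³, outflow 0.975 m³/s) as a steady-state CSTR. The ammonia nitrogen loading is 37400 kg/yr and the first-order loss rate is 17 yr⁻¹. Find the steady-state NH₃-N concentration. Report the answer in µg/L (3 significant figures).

Outflow Q = 0.975 m³/s × 3.156e+07 s/yr = 3.077e+07 m³/yr.
Steady-state CSTR mass balance: W = Q·C + k·V·C, so C = W/(Q + kV).
Q + kV = 3.077e+07 + 17·1.59e+08 = 2.734e+09 m³/yr.
C = 37400/2.734e+09 = 1.368e-05 kg/m³ = 0.01368 mg/L = 13.68 µg/L.

13.7 µg/L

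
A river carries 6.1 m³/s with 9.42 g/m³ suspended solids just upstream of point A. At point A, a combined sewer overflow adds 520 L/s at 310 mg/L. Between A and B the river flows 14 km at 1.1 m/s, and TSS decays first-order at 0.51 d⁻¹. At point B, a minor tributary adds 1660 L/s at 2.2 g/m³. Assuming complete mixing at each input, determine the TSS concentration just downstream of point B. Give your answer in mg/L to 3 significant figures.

24.9 mg/L

520 L/s = 0.52 m³/s.
After input A: C = (6.1·9.42 + 0.52·310) / 6.62 = 33.03 mg/L.
Over the 14 km reach to input B (t = 1.273e+04 s = 0.1473 d), decay gives C = 33.03·exp(−0.51·0.1473) = 30.64 mg/L.
1660 L/s = 1.66 m³/s.
After input B: C = (6.62·30.64 + 1.66·2.2) / 8.28 = 24.94 mg/L.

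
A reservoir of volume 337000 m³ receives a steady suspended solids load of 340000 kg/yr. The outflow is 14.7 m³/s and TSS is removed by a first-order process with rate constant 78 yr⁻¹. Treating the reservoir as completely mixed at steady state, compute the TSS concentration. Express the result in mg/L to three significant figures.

Outflow Q = 14.7 m³/s × 3.156e+07 s/yr = 4.639e+08 m³/yr.
Steady-state CSTR mass balance: W = Q·C + k·V·C, so C = W/(Q + kV).
Q + kV = 4.639e+08 + 78·337000 = 4.902e+08 m³/yr.
C = 340000/4.902e+08 = 0.0006936 kg/m³ = 0.6936 mg/L.

0.694 mg/L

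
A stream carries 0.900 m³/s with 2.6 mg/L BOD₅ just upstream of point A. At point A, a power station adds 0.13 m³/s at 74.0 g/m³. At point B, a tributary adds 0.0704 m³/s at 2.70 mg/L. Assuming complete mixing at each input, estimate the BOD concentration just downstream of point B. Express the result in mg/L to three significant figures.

After input A: C = (0.9·2.6 + 0.13·74) / 1.03 = 11.61 mg/L.
After input B: C = (1.03·11.61 + 0.0704·2.7) / 1.1 = 11.04 mg/L.

11.0 mg/L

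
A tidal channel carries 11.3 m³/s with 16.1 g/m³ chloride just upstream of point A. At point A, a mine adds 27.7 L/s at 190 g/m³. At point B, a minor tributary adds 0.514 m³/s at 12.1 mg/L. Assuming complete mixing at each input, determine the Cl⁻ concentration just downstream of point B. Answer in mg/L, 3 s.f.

16.3 mg/L

27.7 L/s = 0.0277 m³/s.
After input A: C = (11.3·16.1 + 0.0277·190) / 11.33 = 16.53 mg/L.
After input B: C = (11.33·16.53 + 0.514·12.1) / 11.84 = 16.33 mg/L.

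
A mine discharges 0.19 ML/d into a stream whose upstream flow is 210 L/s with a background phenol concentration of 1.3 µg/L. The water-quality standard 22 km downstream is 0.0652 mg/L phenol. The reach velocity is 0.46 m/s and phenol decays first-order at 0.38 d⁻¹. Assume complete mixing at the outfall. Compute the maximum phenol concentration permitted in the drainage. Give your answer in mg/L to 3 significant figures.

0.19 ML/d = 0.002199 m³/s.
210 L/s = 0.21 m³/s.
1.3 µg/L = 0.0013 mg/L.
Travel time to the compliance point: t = 2.2e+04/0.46 = 4.783e+04 s = 0.5535 d; decay factor exp(−0.38·0.5535) = 0.8103.
So the concentration just after mixing may be at most 0.0652/0.8103 = 0.08046 mg/L.
Mass balance: 0.08046·0.2122 = 0.002199·Cₑ + 0.21·0.0013.
Cₑ = (0.01707 − 0.000273) / 0.002199 = 7.64 mg/L.

7.64 mg/L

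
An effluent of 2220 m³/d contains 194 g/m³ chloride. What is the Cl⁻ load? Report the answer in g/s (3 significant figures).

4.98 g/s

2220 m³/d = 0.02569 m³/s.
Mass flux = Q·C = 0.02569 m³/s × 194 g/m³ = 4.985 g/s.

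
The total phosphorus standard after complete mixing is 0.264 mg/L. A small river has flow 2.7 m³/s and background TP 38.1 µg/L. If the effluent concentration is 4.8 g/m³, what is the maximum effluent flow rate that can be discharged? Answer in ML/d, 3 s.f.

38.1 µg/L = 0.0381 mg/L.
Mass balance at complete mixing: C_std·(Q_w + Q_r) = Q_w·C_e + Q_r·C_b.
Rearranging, Q_w = Q_r·(C_std − C_b)/(C_e − C_std) = 2.7·(0.264 − 0.0381) / (4.8 − 0.264) = 0.1345 m³/s.
= 11.62 ML/d.

11.6 ML/d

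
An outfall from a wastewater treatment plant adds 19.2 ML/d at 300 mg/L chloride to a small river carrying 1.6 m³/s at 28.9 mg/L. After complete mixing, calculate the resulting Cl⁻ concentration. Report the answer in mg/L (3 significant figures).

62.0 mg/L

19.2 ML/d = 0.2222 m³/s.
Conservation of mass across the mixing zone: C = (0.2222·300 + 1.6·28.9) / (0.2222 + 1.6) = 112.9/1.822 = 61.96 mg/L.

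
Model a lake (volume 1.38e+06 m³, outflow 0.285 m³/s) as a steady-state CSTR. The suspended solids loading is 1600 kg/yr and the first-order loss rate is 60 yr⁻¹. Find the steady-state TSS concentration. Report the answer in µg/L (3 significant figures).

17.4 µg/L

Outflow Q = 0.285 m³/s × 3.156e+07 s/yr = 8.994e+06 m³/yr.
Steady-state CSTR mass balance: W = Q·C + k·V·C, so C = W/(Q + kV).
Q + kV = 8.994e+06 + 60·1.38e+06 = 9.179e+07 m³/yr.
C = 1600/9.179e+07 = 1.743e-05 kg/m³ = 0.01743 mg/L = 17.43 µg/L.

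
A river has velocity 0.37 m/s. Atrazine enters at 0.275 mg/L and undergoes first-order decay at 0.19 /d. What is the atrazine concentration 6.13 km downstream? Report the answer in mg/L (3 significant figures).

0.265 mg/L

Travel time t = 6.13 km / 0.37 m/s = 6130/0.37 = 1.657e+04 s = 0.1918 d.
First-order decay: C = 0.275·exp(−0.19·0.1918) = 0.275·0.9642 = 0.2652 mg/L.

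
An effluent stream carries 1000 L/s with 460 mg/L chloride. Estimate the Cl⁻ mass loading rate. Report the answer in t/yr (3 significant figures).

1000 L/s = 1 m³/s.
Mass flux = Q·C = 1 m³/s × 460 g/m³ = 460 g/s.
= 460 g/s × 31.56 = 1.452e+04 t/yr.

14500 t/yr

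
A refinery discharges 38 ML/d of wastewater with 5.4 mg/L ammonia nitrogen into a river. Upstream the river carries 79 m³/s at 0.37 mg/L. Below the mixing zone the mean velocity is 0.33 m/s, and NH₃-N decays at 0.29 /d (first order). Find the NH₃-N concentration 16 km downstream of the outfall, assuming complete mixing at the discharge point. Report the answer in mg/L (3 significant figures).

38 ML/d = 0.4398 m³/s.
After complete mixing, C₀ = (0.4398·5.4 + 79·0.37) / 79.44 = 0.3978 mg/L.
Travel time t = 1.6e+04 m / 0.33 m/s = 4.848e+04 s = 0.5612 d.
C = 0.3978·exp(−0.29·0.5612) = 0.3978·0.8498 = 0.3381 mg/L.

0.338 mg/L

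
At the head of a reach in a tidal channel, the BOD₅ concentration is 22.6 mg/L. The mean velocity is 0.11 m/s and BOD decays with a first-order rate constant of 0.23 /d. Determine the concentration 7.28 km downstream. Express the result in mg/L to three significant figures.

Travel time t = 7.28 km / 0.11 m/s = 7280/0.11 = 6.618e+04 s = 0.766 d.
First-order decay: C = 22.6·exp(−0.23·0.766) = 22.6·0.8385 = 18.95 mg/L.

18.9 mg/L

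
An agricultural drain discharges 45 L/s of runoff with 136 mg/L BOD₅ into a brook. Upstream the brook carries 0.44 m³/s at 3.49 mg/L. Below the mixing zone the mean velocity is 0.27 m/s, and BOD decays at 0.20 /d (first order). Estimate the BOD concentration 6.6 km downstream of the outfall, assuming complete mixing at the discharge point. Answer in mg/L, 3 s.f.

14.9 mg/L

45 L/s = 0.045 m³/s.
After complete mixing, C₀ = (0.045·136 + 0.44·3.49) / 0.485 = 15.78 mg/L.
Travel time t = 6600 m / 0.27 m/s = 2.444e+04 s = 0.2829 d.
C = 15.78·exp(−0.20·0.2829) = 15.78·0.945 = 14.92 mg/L.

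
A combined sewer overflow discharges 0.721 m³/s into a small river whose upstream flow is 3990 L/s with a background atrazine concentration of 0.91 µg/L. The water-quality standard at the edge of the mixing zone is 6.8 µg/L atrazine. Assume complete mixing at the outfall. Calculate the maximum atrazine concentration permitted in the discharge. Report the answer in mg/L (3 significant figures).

0.0394 mg/L

3990 L/s = 3.99 m³/s.
0.91 µg/L = 0.00091 mg/L.
6.8 µg/L = 0.0068 mg/L.
Mass balance: 0.0068·4.711 = 0.721·Cₑ + 3.99·0.00091.
Cₑ = (0.03203 − 0.003631) / 0.721 = 0.0394 mg/L.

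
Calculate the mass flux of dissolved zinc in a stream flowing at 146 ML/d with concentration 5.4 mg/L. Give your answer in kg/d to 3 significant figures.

146 ML/d = 1.69 m³/s.
Mass flux = Q·C = 1.69 m³/s × 5.4 g/m³ = 9.125 g/s.
= 9.125 g/s × 86.4 = 788.4 kg/d.

788 kg/d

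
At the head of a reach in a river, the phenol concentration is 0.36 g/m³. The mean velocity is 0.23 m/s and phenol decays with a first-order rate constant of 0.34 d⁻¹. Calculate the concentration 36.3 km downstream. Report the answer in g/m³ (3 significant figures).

Travel time t = 36.3 km / 0.23 m/s = 3.63e+04/0.23 = 1.578e+05 s = 1.827 d.
First-order decay: C = 0.36·exp(−0.34·1.827) = 0.36·0.5374 = 0.1935 g/m³.

0.193 g/m³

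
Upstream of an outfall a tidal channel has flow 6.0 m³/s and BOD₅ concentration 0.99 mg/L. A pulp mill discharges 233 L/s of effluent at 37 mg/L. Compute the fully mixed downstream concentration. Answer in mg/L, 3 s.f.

2.34 mg/L

233 L/s = 0.233 m³/s.
Flow-weighted mixing gives C = (0.233·37 + 6·0.99) / (0.233 + 6) = 14.56/6.233 = 2.336 mg/L.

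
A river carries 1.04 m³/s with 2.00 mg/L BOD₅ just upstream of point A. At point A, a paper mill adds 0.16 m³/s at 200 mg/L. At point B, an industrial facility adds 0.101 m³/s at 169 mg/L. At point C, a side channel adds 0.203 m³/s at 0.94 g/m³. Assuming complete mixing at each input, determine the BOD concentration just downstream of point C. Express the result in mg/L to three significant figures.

34.1 mg/L

After input A: C = (1.04·2 + 0.16·200) / 1.2 = 28.4 mg/L.
After input B: C = (1.2·28.4 + 0.101·169) / 1.301 = 39.32 mg/L.
After input C: C = (1.301·39.32 + 0.203·0.94) / 1.504 = 34.14 mg/L.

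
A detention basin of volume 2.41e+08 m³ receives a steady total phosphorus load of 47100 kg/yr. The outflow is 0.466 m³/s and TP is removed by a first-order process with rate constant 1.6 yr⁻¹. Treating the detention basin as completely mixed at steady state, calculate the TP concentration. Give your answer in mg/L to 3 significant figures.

Outflow Q = 0.466 m³/s × 3.156e+07 s/yr = 1.471e+07 m³/yr.
Steady-state CSTR mass balance: W = Q·C + k·V·C, so C = W/(Q + kV).
Q + kV = 1.471e+07 + 1.6·2.41e+08 = 4.003e+08 m³/yr.
C = 47100/4.003e+08 = 0.0001177 kg/m³ = 0.1177 mg/L.

0.118 mg/L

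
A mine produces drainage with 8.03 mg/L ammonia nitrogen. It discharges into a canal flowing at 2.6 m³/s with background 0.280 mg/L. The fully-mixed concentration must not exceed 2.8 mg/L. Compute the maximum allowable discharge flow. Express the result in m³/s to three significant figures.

Mass balance at complete mixing: C_std·(Q_w + Q_r) = Q_w·C_e + Q_r·C_b.
Rearranging, Q_w = Q_r·(C_std − C_b)/(C_e − C_std) = 2.6·(2.8 − 0.28) / (8.03 − 2.8) = 1.253 m³/s.

1.25 m³/s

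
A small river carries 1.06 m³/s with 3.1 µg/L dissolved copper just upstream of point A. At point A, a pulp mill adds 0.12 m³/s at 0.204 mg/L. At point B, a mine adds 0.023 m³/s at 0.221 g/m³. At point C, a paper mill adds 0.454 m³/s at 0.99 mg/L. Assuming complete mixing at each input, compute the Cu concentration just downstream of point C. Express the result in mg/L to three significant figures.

0.291 mg/L

3.1 µg/L = 0.0031 mg/L.
After input A: C = (1.06·0.0031 + 0.12·0.204) / 1.18 = 0.02353 mg/L.
After input B: C = (1.18·0.02353 + 0.023·0.221) / 1.203 = 0.02731 mg/L.
After input C: C = (1.203·0.02731 + 0.454·0.99) / 1.657 = 0.2911 mg/L.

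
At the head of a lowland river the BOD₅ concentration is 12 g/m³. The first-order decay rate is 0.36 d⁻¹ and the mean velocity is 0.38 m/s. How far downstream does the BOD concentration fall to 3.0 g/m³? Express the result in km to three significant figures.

From C = C₀·e^(−kt), t = ln(C₀/C)/k = ln(12/3.0)/0.36 = 1.386/0.36 = 3.851 d.
Distance = v·t = 0.38 m/s × 3.327e+05 s = 1.264e+05 m = 126.4 km.

126 km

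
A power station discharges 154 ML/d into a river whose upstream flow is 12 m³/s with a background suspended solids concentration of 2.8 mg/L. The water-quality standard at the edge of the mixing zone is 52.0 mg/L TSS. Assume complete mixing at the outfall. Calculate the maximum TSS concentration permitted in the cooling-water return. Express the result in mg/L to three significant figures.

154 ML/d = 1.782 m³/s.
Mass balance: 52·13.78 = 1.782·Cₑ + 12·2.8.
Cₑ = (716.7 − 33.6) / 1.782 = 383.2 mg/L.

383 mg/L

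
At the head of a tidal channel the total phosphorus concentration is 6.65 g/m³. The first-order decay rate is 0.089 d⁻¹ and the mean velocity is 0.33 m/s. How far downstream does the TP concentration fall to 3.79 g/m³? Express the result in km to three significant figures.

180 km

From C = C₀·e^(−kt), t = ln(C₀/C)/k = ln(6.65/3.79)/0.089 = 0.5623/0.089 = 6.317 d.
Distance = v·t = 0.33 m/s × 5.458e+05 s = 1.801e+05 m = 180.1 km.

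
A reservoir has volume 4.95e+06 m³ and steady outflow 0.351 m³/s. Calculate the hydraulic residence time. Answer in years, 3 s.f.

0.447 yr

Q = 0.351 m³/s × 3.156e+07 s/yr = 1.108e+07 m³/yr.
Hydraulic residence time τ = V/Q = 4.95e+06/1.108e+07 = 0.4469 yr.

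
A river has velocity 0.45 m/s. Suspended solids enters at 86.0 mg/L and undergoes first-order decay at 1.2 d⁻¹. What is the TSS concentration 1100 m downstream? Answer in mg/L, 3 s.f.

Travel time t = 1100 m / 0.45 m/s = 1100/0.45 = 2444 s = 0.02829 d.
First-order decay: C = 86.0·exp(−1.2·0.02829) = 86.0·0.9666 = 83.13 mg/L.

83.1 mg/L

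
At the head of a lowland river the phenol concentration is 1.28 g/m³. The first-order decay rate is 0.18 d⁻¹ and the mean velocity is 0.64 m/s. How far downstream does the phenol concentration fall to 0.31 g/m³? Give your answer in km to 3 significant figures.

From C = C₀·e^(−kt), t = ln(C₀/C)/k = ln(1.28/0.31)/0.18 = 1.418/0.18 = 7.878 d.
Distance = v·t = 0.64 m/s × 6.807e+05 s = 4.356e+05 m = 435.6 km.

436 km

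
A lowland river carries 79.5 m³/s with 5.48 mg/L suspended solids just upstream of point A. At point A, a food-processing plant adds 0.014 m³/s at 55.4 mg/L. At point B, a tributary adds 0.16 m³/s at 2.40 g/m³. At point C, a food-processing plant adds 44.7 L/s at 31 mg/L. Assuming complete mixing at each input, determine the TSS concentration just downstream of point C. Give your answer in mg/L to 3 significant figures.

5.50 mg/L

After input A: C = (79.5·5.48 + 0.014·55.4) / 79.51 = 5.489 mg/L.
After input B: C = (79.51·5.489 + 0.16·2.4) / 79.67 = 5.483 mg/L.
44.7 L/s = 0.0447 m³/s.
After input C: C = (79.67·5.483 + 0.0447·31) / 79.72 = 5.497 mg/L.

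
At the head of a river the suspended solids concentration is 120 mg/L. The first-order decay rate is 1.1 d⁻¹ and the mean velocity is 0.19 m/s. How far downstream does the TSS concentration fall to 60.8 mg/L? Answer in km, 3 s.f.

10.1 km

From C = C₀·e^(−kt), t = ln(C₀/C)/k = ln(120/60.8)/1.1 = 0.6799/1.1 = 0.6181 d.
Distance = v·t = 0.19 m/s × 5.34e+04 s = 1.015e+04 m = 10.15 km.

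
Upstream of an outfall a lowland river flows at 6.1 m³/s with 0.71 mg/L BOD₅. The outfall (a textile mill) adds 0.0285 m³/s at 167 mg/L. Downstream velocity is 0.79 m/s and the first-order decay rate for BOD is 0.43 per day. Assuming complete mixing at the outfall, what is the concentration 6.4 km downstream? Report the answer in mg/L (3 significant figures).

1.42 mg/L

After complete mixing, C₀ = (0.0285·167 + 6.1·0.71) / 6.128 = 1.483 mg/L.
Travel time t = 6400 m / 0.79 m/s = 8101 s = 0.09376 d.
C = 1.483·exp(−0.43·0.09376) = 1.483·0.9605 = 1.425 mg/L.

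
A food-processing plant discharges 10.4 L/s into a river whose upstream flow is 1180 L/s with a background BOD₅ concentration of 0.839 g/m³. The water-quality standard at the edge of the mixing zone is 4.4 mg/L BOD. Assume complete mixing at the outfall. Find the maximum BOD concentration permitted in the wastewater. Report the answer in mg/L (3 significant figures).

408 mg/L

10.4 L/s = 0.0104 m³/s.
1180 L/s = 1.18 m³/s.
Mass balance: 4.4·1.19 = 0.0104·Cₑ + 1.18·0.839.
Cₑ = (5.238 − 0.99) / 0.0104 = 408.4 mg/L.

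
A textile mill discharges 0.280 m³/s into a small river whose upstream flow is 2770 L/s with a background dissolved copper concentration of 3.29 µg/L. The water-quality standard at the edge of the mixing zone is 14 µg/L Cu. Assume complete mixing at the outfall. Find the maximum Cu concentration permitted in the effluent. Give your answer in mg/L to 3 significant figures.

2770 L/s = 2.77 m³/s.
3.29 µg/L = 0.00329 mg/L.
14 µg/L = 0.014 mg/L.
Mass balance: 0.014·3.05 = 0.28·Cₑ + 2.77·0.00329.
Cₑ = (0.0427 − 0.009113) / 0.28 = 0.12 mg/L.

0.120 mg/L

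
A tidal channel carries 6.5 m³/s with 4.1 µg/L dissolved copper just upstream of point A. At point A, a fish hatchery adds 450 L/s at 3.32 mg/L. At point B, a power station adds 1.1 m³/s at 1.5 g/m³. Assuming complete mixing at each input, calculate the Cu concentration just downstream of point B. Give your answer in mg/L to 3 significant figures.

0.394 mg/L

4.1 µg/L = 0.0041 mg/L.
450 L/s = 0.45 m³/s.
After input A: C = (6.5·0.0041 + 0.45·3.32) / 6.95 = 0.2188 mg/L.
After input B: C = (6.95·0.2188 + 1.1·1.5) / 8.05 = 0.3939 mg/L.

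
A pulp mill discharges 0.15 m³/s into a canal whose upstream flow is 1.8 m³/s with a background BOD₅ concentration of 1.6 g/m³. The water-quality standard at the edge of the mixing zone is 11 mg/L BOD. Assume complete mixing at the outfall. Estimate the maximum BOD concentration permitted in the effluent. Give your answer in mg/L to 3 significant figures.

124 mg/L

Mass balance: 11·1.95 = 0.15·Cₑ + 1.8·1.6.
Cₑ = (21.45 − 2.88) / 0.15 = 123.8 mg/L.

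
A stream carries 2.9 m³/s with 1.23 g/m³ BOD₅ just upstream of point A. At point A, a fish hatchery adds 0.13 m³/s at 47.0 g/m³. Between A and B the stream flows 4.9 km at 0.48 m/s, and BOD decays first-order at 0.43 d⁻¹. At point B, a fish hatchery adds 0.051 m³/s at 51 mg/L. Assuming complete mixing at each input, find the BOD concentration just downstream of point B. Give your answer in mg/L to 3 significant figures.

After input A: C = (2.9·1.23 + 0.13·47) / 3.03 = 3.194 mg/L.
Over the 4.9 km reach to input B (t = 1.021e+04 s = 0.1182 d), decay gives C = 3.194·exp(−0.43·0.1182) = 3.036 mg/L.
After input B: C = (3.03·3.036 + 0.051·51) / 3.081 = 3.829 mg/L.

3.83 mg/L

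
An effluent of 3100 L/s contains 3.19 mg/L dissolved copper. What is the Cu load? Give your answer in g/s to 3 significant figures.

3100 L/s = 3.1 m³/s.
Mass flux = Q·C = 3.1 m³/s × 3.19 g/m³ = 9.889 g/s.

9.89 g/s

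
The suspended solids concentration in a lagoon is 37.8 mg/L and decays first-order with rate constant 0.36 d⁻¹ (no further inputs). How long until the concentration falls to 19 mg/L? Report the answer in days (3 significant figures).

1.91 d

t = ln(C₀/C)/k = ln(37.8/19)/0.36 = 0.6879/0.36 = 1.911 d.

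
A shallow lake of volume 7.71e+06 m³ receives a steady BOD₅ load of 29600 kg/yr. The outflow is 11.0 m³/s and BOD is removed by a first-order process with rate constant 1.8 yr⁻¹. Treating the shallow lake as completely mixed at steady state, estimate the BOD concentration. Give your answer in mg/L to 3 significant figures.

Outflow Q = 11.0 m³/s × 3.156e+07 s/yr = 3.471e+08 m³/yr.
Steady-state CSTR mass balance: W = Q·C + k·V·C, so C = W/(Q + kV).
Q + kV = 3.471e+08 + 1.8·7.71e+06 = 3.61e+08 m³/yr.
C = 29600/3.61e+08 = 8.199e-05 kg/m³ = 0.08199 mg/L.

0.0820 mg/L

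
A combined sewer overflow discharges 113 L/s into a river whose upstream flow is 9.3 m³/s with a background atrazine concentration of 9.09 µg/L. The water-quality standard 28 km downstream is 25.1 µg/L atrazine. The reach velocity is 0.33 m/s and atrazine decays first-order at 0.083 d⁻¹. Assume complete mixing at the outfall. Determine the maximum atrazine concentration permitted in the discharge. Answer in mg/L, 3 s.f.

1.52 mg/L

113 L/s = 0.113 m³/s.
9.09 µg/L = 0.00909 mg/L.
25.1 µg/L = 0.0251 mg/L.
Travel time to the compliance point: t = 2.8e+04/0.33 = 8.485e+04 s = 0.982 d; decay factor exp(−0.083·0.982) = 0.9217.
So the concentration just after mixing may be at most 0.0251/0.9217 = 0.02723 mg/L.
Mass balance: 0.02723·9.413 = 0.113·Cₑ + 9.3·0.00909.
Cₑ = (0.2563 − 0.08454) / 0.113 = 1.52 mg/L.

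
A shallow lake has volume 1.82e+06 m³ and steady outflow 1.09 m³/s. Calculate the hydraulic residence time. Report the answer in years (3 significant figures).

0.0529 yr

Q = 1.09 m³/s × 3.156e+07 s/yr = 3.44e+07 m³/yr.
Hydraulic residence time τ = V/Q = 1.82e+06/3.44e+07 = 0.05291 yr.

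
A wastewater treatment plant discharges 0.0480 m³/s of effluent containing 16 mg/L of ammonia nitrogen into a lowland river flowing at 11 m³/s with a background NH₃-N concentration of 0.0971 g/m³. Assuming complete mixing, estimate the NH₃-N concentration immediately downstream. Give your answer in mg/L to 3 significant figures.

By mass balance at complete mixing, C = (0.048·16 + 11·0.0971) / (0.048 + 11) = 1.836/11.05 = 0.1662 mg/L.

0.166 mg/L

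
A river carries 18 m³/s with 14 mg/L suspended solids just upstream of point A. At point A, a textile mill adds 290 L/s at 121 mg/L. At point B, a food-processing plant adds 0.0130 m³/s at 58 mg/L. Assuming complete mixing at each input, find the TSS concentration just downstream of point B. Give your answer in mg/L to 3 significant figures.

290 L/s = 0.29 m³/s.
After input A: C = (18·14 + 0.29·121) / 18.29 = 15.7 mg/L.
After input B: C = (18.29·15.7 + 0.013·58) / 18.3 = 15.73 mg/L.

15.7 mg/L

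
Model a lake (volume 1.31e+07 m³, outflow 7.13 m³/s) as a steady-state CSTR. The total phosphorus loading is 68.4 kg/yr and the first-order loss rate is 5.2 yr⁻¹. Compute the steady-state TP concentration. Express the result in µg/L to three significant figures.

0.233 µg/L

Outflow Q = 7.13 m³/s × 3.156e+07 s/yr = 2.25e+08 m³/yr.
Steady-state CSTR mass balance: W = Q·C + k·V·C, so C = W/(Q + kV).
Q + kV = 2.25e+08 + 5.2·1.31e+07 = 2.931e+08 m³/yr.
C = 68.4/2.931e+08 = 2.333e-07 kg/m³ = 0.0002333 mg/L = 0.2333 µg/L.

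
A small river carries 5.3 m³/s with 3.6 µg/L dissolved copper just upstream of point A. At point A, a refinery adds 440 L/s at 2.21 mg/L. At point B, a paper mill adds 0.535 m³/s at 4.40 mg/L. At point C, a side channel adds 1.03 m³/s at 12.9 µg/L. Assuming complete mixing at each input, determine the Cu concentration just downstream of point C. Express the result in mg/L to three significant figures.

0.460 mg/L

3.6 µg/L = 0.0036 mg/L.
440 L/s = 0.44 m³/s.
After input A: C = (5.3·0.0036 + 0.44·2.21) / 5.74 = 0.1727 mg/L.
After input B: C = (5.74·0.1727 + 0.535·4.4) / 6.275 = 0.5331 mg/L.
12.9 µg/L = 0.0129 mg/L.
After input C: C = (6.275·0.5331 + 1.03·0.0129) / 7.305 = 0.4598 mg/L.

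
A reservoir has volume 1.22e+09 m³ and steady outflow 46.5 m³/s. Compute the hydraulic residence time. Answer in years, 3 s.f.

Q = 46.5 m³/s × 3.156e+07 s/yr = 1.467e+09 m³/yr.
Hydraulic residence time τ = V/Q = 1.22e+09/1.467e+09 = 0.8314 yr.

0.831 yr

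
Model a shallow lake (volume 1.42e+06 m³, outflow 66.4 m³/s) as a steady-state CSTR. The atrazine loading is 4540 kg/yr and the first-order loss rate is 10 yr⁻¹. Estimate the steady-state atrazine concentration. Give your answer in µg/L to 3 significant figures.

Outflow Q = 66.4 m³/s × 3.156e+07 s/yr = 2.095e+09 m³/yr.
Steady-state CSTR mass balance: W = Q·C + k·V·C, so C = W/(Q + kV).
Q + kV = 2.095e+09 + 10·1.42e+06 = 2.11e+09 m³/yr.
C = 4540/2.11e+09 = 2.152e-06 kg/m³ = 0.002152 mg/L = 2.152 µg/L.

2.15 µg/L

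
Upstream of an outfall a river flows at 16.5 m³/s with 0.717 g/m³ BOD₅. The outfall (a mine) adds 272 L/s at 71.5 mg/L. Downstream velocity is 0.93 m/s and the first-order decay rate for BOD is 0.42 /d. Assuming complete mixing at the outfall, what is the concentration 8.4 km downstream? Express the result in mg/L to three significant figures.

1.78 mg/L

272 L/s = 0.272 m³/s.
After complete mixing, C₀ = (0.272·71.5 + 16.5·0.717) / 16.77 = 1.865 mg/L.
Travel time t = 8400 m / 0.93 m/s = 9032 s = 0.1045 d.
C = 1.865·exp(−0.42·0.1045) = 1.865·0.957 = 1.785 mg/L.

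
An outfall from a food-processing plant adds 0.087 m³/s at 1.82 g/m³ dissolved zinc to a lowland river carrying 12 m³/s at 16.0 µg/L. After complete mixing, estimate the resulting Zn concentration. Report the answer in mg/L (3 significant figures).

16.0 µg/L = 0.016 mg/L.
Conservation of mass across the mixing zone: C = (0.087·1.82 + 12·0.016) / (0.087 + 12) = 0.3503/12.09 = 0.02898 mg/L.

0.0290 mg/L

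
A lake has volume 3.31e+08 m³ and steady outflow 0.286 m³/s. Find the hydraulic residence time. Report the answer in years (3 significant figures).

36.7 yr

Q = 0.286 m³/s × 3.156e+07 s/yr = 9.025e+06 m³/yr.
Hydraulic residence time τ = V/Q = 3.31e+08/9.025e+06 = 36.67 yr.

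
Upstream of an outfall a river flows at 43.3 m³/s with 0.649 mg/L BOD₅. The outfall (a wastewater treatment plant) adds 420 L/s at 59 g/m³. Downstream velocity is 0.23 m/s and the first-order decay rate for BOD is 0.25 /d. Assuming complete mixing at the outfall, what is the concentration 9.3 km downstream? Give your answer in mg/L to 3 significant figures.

1.08 mg/L

420 L/s = 0.42 m³/s.
After complete mixing, C₀ = (0.42·59 + 43.3·0.649) / 43.72 = 1.21 mg/L.
Travel time t = 9300 m / 0.23 m/s = 4.043e+04 s = 0.468 d.
C = 1.21·exp(−0.25·0.468) = 1.21·0.8896 = 1.076 mg/L.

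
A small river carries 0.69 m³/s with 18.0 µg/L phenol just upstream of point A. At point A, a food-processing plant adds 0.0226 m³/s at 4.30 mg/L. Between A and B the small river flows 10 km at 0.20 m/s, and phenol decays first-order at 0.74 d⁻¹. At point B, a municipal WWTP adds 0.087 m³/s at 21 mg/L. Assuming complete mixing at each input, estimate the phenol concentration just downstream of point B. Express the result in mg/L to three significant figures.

2.37 mg/L

18.0 µg/L = 0.018 mg/L.
After input A: C = (0.69·0.018 + 0.0226·4.3) / 0.7126 = 0.1538 mg/L.
Over the 10 km reach to input B (t = 5e+04 s = 0.5787 d), decay gives C = 0.1538·exp(−0.74·0.5787) = 0.1002 mg/L.
After input B: C = (0.7126·0.1002 + 0.087·21) / 0.7996 = 2.374 mg/L.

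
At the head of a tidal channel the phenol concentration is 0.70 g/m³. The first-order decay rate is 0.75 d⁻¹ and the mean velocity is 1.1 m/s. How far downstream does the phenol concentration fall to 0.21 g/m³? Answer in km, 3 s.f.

153 km

From C = C₀·e^(−kt), t = ln(C₀/C)/k = ln(0.70/0.21)/0.75 = 1.204/0.75 = 1.605 d.
Distance = v·t = 1.1 m/s × 1.387e+05 s = 1.526e+05 m = 152.6 km.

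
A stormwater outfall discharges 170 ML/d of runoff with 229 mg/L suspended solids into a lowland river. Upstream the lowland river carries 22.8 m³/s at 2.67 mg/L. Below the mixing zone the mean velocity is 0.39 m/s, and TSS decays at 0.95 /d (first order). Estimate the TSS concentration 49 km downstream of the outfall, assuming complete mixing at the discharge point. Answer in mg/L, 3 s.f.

170 ML/d = 1.968 m³/s.
After complete mixing, C₀ = (1.968·229 + 22.8·2.67) / 24.77 = 20.65 mg/L.
Travel time t = 4.9e+04 m / 0.39 m/s = 1.256e+05 s = 1.454 d.
C = 20.65·exp(−0.95·1.454) = 20.65·0.2512 = 5.188 mg/L.

5.19 mg/L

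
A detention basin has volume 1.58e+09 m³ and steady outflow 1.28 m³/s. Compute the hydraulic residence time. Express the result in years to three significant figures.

Q = 1.28 m³/s × 3.156e+07 s/yr = 4.039e+07 m³/yr.
Hydraulic residence time τ = V/Q = 1.58e+09/4.039e+07 = 39.11 yr.

39.1 yr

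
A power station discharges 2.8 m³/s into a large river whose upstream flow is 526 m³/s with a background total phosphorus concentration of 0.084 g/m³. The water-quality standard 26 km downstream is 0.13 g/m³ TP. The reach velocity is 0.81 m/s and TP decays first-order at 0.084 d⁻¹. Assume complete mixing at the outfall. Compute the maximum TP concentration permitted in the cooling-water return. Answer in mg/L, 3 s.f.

9.55 mg/L

Travel time to the compliance point: t = 2.6e+04/0.81 = 3.21e+04 s = 0.3715 d; decay factor exp(−0.084·0.3715) = 0.9693.
So the concentration just after mixing may be at most 0.13/0.9693 = 0.1341 mg/L.
Mass balance: 0.1341·528.8 = 2.8·Cₑ + 526·0.084.
Cₑ = (70.92 − 44.18) / 2.8 = 9.55 mg/L.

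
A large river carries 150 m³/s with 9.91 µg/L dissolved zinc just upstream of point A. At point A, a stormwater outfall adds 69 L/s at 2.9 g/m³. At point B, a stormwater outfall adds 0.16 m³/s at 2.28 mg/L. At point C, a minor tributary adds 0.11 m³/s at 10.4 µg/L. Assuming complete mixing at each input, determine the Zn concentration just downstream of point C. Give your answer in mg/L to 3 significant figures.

9.91 µg/L = 0.00991 mg/L.
69 L/s = 0.069 m³/s.
After input A: C = (150·0.00991 + 0.069·2.9) / 150.1 = 0.01124 mg/L.
After input B: C = (150.1·0.01124 + 0.16·2.28) / 150.2 = 0.01366 mg/L.
10.4 µg/L = 0.0104 mg/L.
After input C: C = (150.2·0.01366 + 0.11·0.0104) / 150.3 = 0.01365 mg/L.

0.0137 mg/L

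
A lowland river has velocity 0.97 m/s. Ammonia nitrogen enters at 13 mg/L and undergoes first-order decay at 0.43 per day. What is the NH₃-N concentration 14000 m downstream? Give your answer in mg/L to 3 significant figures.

Travel time t = 14000 m / 0.97 m/s = 1.4e+04/0.97 = 1.443e+04 s = 0.167 d.
First-order decay: C = 13·exp(−0.43·0.167) = 13·0.9307 = 12.1 mg/L.

12.1 mg/L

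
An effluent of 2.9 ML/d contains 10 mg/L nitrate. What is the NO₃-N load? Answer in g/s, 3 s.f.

2.9 ML/d = 0.03356 m³/s.
Mass flux = Q·C = 0.03356 m³/s × 10 g/m³ = 0.3356 g/s.

0.336 g/s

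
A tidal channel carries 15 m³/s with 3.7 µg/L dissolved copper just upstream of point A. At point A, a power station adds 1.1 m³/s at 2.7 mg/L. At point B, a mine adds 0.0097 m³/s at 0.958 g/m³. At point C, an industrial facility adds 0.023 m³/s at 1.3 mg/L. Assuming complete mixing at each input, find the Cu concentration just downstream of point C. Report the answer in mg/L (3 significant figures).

3.7 µg/L = 0.0037 mg/L.
After input A: C = (15·0.0037 + 1.1·2.7) / 16.1 = 0.1879 mg/L.
After input B: C = (16.1·0.1879 + 0.0097·0.958) / 16.11 = 0.1884 mg/L.
After input C: C = (16.11·0.1884 + 0.023·1.3) / 16.13 = 0.19 mg/L.

0.190 mg/L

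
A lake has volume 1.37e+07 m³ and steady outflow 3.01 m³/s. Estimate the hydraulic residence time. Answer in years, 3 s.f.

Q = 3.01 m³/s × 3.156e+07 s/yr = 9.499e+07 m³/yr.
Hydraulic residence time τ = V/Q = 1.37e+07/9.499e+07 = 0.1442 yr.

0.144 yr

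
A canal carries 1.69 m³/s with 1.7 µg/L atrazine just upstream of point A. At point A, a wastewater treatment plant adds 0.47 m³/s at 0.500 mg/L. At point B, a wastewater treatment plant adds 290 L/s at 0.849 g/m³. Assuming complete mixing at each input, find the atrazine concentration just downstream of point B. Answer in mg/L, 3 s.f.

0.198 mg/L

1.7 µg/L = 0.0017 mg/L.
After input A: C = (1.69·0.0017 + 0.47·0.5) / 2.16 = 0.1101 mg/L.
290 L/s = 0.29 m³/s.
After input B: C = (2.16·0.1101 + 0.29·0.849) / 2.45 = 0.1976 mg/L.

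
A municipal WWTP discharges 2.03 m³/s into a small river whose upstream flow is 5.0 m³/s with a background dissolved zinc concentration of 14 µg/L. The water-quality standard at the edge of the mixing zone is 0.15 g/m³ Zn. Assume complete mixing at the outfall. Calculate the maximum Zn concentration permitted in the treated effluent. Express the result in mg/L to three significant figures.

0.485 mg/L

14 µg/L = 0.014 mg/L.
Mass balance: 0.15·7.03 = 2.03·Cₑ + 5·0.014.
Cₑ = (1.054 − 0.07) / 2.03 = 0.485 mg/L.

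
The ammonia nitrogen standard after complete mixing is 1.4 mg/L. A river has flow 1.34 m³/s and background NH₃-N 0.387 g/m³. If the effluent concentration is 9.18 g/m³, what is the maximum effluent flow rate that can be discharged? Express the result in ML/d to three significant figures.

Mass balance at complete mixing: C_std·(Q_w + Q_r) = Q_w·C_e + Q_r·C_b.
Rearranging, Q_w = Q_r·(C_std − C_b)/(C_e − C_std) = 1.34·(1.4 − 0.387) / (9.18 − 1.4) = 0.1745 m³/s.
= 15.07 ML/d.

15.1 ML/d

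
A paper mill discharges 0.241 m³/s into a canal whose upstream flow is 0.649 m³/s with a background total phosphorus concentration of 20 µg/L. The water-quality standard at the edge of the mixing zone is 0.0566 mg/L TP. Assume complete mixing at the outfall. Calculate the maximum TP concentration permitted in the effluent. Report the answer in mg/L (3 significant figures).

20 µg/L = 0.02 mg/L.
Mass balance: 0.0566·0.89 = 0.241·Cₑ + 0.649·0.02.
Cₑ = (0.05037 − 0.01298) / 0.241 = 0.1552 mg/L.

0.155 mg/L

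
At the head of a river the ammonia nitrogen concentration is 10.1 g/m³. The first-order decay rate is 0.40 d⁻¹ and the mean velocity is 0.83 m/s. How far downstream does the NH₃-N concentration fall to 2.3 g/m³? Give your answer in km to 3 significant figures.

From C = C₀·e^(−kt), t = ln(C₀/C)/k = ln(10.1/2.3)/0.40 = 1.48/0.40 = 3.699 d.
Distance = v·t = 0.83 m/s × 3.196e+05 s = 2.653e+05 m = 265.3 km.

265 km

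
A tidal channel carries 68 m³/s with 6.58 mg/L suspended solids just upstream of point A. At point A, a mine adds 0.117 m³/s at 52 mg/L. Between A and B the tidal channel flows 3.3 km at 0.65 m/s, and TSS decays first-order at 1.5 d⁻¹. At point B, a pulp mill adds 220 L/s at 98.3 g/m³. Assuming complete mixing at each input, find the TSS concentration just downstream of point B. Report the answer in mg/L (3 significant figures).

After input A: C = (68·6.58 + 0.117·52) / 68.12 = 6.658 mg/L.
Over the 3.3 km reach to input B (t = 5077 s = 0.05876 d), decay gives C = 6.658·exp(−1.5·0.05876) = 6.096 mg/L.
220 L/s = 0.22 m³/s.
After input B: C = (68.12·6.096 + 0.22·98.3) / 68.34 = 6.393 mg/L.

6.39 mg/L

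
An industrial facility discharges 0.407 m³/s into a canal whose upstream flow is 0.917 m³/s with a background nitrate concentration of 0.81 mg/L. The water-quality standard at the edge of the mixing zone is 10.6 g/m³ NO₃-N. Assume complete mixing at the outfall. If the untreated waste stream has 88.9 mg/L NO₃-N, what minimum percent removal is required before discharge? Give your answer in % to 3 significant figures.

Mass balance: 10.6·1.324 = 0.407·Cₑ + 0.917·0.81.
Cₑ = (14.03 − 0.7428) / 0.407 = 32.66 mg/L.
Required removal = 1 − 32.66/88.9 = 63.26 %.

63.3 %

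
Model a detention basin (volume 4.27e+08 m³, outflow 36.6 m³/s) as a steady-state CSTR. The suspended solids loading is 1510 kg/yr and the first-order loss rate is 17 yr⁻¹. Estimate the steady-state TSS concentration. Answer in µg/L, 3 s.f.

Outflow Q = 36.6 m³/s × 3.156e+07 s/yr = 1.155e+09 m³/yr.
Steady-state CSTR mass balance: W = Q·C + k·V·C, so C = W/(Q + kV).
Q + kV = 1.155e+09 + 17·4.27e+08 = 8.414e+09 m³/yr.
C = 1510/8.414e+09 = 1.795e-07 kg/m³ = 0.0001795 mg/L = 0.1795 µg/L.

0.179 µg/L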